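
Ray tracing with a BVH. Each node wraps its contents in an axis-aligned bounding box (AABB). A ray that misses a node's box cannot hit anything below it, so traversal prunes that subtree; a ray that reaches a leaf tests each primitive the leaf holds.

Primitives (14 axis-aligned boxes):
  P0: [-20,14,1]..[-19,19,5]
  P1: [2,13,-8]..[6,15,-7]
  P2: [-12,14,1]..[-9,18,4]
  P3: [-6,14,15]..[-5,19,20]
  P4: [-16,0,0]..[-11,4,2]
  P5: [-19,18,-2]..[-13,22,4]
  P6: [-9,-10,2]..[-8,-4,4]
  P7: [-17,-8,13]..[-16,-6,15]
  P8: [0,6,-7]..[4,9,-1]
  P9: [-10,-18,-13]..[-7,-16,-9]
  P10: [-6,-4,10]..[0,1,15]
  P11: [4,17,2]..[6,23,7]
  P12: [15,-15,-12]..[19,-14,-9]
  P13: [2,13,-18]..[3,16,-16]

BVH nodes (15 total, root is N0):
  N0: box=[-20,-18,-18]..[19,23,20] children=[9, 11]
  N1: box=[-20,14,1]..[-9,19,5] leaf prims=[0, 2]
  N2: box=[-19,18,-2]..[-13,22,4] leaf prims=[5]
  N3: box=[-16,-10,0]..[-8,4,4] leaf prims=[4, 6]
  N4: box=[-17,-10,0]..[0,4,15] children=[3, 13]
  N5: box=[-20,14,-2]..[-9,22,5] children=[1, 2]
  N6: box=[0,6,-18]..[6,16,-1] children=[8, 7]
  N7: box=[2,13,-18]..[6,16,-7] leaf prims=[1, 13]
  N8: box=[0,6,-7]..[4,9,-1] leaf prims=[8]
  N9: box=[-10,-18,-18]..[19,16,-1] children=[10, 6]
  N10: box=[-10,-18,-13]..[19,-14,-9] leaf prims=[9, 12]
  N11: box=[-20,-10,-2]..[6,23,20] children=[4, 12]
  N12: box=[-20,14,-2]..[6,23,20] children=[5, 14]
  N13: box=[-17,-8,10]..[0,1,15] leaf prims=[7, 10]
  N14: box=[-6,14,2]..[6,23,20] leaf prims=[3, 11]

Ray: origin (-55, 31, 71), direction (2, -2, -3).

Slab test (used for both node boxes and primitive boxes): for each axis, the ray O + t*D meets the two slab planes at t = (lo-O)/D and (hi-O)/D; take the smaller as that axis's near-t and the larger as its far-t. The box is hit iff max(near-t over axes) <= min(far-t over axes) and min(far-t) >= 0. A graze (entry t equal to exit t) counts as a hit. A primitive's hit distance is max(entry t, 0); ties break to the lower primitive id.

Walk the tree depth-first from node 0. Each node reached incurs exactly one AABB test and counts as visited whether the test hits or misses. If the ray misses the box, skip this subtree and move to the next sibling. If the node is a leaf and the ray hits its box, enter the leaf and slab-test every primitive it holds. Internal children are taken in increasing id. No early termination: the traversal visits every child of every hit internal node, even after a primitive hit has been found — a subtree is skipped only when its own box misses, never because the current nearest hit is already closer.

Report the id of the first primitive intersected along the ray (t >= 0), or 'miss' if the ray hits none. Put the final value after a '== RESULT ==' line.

Trace the traversal:
N0 x:[35/2,37] y:[4,49/2] z:[17,89/3] -> hit [35/2,49/2], descend [9, 11]
  N9 x:[45/2,37] y:[15/2,49/2] z:[24,89/3] -> hit [24,49/2], descend [6, 10]
    N6 x:[55/2,61/2] y:[15/2,25/2] z:[24,89/3] -> miss, prune
    N10 x:[45/2,37] y:[45/2,49/2] z:[80/3,28] -> miss, prune
  N11 x:[35/2,61/2] y:[4,41/2] z:[17,73/3] -> hit [35/2,41/2], descend [4, 12]
    N4 x:[19,55/2] y:[27/2,41/2] z:[56/3,71/3] -> hit [19,41/2], descend [3, 13]
      N3 x:[39/2,47/2] y:[27/2,41/2] z:[67/3,71/3] -> miss, prune
      N13 x:[19,55/2] y:[15,39/2] z:[56/3,61/3] -> hit [19,39/2] leaf, test {P7@t=19, P10(miss)}
    N12 x:[35/2,61/2] y:[4,17/2] z:[17,73/3] -> miss, prune

order=[0, 9, 6, 10, 11, 4, 3, 13, 12]  |boxes|=9  |leaves|=1  hit=P7

== RESULT ==
7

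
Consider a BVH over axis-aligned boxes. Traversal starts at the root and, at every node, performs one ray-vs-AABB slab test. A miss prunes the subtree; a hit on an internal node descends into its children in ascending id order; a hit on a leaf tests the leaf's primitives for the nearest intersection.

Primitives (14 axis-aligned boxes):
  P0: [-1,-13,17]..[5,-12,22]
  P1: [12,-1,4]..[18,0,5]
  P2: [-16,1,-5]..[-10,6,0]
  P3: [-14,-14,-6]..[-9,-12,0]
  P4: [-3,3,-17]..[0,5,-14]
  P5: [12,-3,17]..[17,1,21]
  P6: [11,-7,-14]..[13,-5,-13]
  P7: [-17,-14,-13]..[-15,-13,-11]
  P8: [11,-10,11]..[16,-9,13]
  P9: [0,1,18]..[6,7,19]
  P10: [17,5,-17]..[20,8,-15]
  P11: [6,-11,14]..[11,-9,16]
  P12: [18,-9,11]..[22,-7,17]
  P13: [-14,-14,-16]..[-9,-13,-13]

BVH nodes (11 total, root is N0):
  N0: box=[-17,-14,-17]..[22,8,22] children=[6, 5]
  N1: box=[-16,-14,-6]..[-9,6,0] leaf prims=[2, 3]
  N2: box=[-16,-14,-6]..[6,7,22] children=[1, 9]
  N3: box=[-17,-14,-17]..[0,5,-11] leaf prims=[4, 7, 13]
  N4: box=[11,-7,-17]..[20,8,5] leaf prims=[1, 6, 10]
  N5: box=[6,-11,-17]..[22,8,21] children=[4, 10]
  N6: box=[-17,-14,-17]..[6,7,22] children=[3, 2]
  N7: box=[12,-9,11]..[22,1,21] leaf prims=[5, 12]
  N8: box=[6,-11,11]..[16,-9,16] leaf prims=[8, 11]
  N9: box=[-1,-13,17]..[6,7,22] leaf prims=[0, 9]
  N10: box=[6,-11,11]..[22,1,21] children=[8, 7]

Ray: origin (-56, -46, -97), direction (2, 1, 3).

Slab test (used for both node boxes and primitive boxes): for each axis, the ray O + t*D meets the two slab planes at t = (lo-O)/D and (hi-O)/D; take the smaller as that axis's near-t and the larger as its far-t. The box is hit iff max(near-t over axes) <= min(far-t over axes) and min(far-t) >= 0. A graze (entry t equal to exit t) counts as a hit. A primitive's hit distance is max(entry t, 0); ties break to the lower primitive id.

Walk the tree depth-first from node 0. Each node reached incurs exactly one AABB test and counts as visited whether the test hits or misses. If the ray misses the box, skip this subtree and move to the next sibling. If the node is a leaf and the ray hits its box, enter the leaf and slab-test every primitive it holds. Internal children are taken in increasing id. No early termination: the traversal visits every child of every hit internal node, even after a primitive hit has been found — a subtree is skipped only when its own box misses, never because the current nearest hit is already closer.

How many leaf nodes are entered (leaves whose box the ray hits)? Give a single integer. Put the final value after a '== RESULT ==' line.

Walk:
N0 x:[39/2,39] y:[32,54] z:[80/3,119/3] -> hit [32,39], descend [5, 6]
  N5 x:[31,39] y:[35,54] z:[80/3,118/3] -> hit [35,39], descend [4, 10]
    N4 x:[67/2,38] y:[39,54] z:[80/3,34] -> miss, prune
    N10 x:[31,39] y:[35,47] z:[36,118/3] -> hit [36,39], descend [7, 8]
      N7 x:[34,39] y:[37,47] z:[36,118/3] -> hit [37,39] leaf, test {P5(miss), P12@t=37}
      N8 x:[31,36] y:[35,37] z:[36,113/3] -> hit [36,36] leaf, test {P8@t=36, P11(miss)}
  N6 x:[39/2,31] y:[32,53] z:[80/3,119/3] -> miss, prune

7 AABB tests over nodes [0, 5, 4, 10, 7, 8, 6]; 2 leaves entered; closest P8.

== RESULT ==
2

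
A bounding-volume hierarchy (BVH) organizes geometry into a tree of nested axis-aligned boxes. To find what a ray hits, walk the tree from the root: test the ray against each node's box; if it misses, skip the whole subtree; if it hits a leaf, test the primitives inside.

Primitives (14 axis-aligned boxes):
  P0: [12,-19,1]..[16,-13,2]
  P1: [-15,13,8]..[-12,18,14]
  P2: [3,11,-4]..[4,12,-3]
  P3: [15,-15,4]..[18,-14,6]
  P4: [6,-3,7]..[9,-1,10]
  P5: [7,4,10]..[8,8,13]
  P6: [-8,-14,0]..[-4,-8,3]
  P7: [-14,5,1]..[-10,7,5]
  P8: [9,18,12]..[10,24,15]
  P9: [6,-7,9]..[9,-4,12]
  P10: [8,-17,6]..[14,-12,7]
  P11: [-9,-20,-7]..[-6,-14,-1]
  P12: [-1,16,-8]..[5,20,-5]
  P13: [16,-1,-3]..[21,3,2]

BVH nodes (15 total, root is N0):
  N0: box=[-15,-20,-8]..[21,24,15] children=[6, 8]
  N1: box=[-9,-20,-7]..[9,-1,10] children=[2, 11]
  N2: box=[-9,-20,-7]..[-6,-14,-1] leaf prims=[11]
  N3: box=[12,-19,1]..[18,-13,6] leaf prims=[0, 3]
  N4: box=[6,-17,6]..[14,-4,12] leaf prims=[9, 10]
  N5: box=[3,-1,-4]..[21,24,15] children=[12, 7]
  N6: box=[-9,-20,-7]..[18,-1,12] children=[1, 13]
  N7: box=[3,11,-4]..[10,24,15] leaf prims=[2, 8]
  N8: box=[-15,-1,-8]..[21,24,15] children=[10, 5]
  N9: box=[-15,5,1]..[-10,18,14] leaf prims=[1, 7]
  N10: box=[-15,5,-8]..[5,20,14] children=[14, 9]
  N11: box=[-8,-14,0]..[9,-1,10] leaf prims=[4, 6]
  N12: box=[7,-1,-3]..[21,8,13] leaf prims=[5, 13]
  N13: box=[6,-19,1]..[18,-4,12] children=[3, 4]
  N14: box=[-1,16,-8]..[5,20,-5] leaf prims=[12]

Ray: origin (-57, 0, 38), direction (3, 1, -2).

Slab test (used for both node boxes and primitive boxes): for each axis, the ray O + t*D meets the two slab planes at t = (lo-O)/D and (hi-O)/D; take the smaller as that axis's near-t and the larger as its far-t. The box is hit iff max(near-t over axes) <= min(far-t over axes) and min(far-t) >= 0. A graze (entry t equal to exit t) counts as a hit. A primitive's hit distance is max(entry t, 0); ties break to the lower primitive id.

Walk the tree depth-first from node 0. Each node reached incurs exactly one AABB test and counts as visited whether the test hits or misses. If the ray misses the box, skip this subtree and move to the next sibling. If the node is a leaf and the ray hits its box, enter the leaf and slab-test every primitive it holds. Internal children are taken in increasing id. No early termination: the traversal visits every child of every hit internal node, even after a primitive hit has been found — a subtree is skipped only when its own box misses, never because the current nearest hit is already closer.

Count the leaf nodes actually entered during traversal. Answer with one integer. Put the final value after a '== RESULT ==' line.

Traverse from the root:
N0 x:[14,26] y:[-20,24] z:[23/2,23] -> hit [14,23], descend [6, 8]
  N6 x:[16,25] y:[-20,-1] z:[13,45/2] -> miss, prune
  N8 x:[14,26] y:[-1,24] z:[23/2,23] -> hit [14,23], descend [5, 10]
    N5 x:[20,26] y:[-1,24] z:[23/2,21] -> hit [20,21], descend [7, 12]
      N7 x:[20,67/3] y:[11,24] z:[23/2,21] -> hit [20,21] leaf, test {P2(miss), P8(miss)}
      N12 x:[64/3,26] y:[-1,8] z:[25/2,41/2] -> miss, prune
    N10 x:[14,62/3] y:[5,20] z:[12,23] -> hit [14,20], descend [9, 14]
      N9 x:[14,47/3] y:[5,18] z:[12,37/2] -> hit [14,47/3] leaf, test {P1@t=14, P7(miss)}
      N14 x:[56/3,62/3] y:[16,20] z:[43/2,23] -> miss, prune

order=[0, 6, 8, 5, 7, 12, 10, 9, 14]  |boxes|=9  |leaves|=2  hit=P1

== RESULT ==
2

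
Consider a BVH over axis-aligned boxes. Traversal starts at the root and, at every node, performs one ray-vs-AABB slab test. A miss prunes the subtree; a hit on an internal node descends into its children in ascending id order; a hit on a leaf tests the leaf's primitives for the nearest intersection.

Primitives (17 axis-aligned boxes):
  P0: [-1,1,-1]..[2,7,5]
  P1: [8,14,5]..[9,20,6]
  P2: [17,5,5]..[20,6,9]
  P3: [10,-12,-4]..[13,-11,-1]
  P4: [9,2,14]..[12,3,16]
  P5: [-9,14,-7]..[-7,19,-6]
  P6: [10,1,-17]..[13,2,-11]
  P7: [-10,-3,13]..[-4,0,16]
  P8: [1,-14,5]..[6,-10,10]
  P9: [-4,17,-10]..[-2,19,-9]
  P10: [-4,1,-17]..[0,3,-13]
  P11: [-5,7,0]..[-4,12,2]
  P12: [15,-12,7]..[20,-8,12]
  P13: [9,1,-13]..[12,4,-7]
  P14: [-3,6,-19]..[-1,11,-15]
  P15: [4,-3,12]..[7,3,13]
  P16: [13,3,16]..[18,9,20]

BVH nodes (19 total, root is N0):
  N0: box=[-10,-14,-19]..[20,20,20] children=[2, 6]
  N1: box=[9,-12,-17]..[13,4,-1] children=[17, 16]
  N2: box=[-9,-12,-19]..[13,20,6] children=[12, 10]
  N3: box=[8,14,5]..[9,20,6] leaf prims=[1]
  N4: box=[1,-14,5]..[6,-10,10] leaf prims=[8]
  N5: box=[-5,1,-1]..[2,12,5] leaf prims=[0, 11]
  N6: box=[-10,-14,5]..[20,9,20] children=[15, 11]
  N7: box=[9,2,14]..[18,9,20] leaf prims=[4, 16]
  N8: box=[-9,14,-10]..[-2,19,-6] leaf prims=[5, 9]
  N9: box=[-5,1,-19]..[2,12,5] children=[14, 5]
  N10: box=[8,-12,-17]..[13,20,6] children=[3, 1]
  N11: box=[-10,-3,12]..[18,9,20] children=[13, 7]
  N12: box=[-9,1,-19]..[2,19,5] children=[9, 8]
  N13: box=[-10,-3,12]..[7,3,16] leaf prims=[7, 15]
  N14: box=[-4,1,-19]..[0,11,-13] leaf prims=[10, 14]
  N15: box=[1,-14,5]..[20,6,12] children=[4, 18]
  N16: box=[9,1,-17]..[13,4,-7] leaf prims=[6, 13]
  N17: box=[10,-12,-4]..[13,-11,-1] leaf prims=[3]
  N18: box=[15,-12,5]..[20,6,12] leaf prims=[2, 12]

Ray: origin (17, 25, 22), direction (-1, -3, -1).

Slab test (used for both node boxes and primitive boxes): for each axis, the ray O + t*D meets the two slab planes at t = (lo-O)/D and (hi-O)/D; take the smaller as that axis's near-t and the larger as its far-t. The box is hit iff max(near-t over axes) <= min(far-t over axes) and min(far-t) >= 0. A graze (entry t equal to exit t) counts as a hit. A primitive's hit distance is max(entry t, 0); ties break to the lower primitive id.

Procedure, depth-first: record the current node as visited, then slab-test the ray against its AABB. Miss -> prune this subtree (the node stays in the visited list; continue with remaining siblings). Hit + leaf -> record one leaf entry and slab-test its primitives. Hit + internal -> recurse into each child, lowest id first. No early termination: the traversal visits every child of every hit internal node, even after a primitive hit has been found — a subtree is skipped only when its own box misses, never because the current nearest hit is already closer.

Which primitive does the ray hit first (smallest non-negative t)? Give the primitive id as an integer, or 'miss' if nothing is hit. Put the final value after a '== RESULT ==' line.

Walk:
N0 x:[-3,27] y:[5/3,13] z:[2,41] -> hit [2,13], descend [2, 6]
  N2 x:[4,26] y:[5/3,37/3] z:[16,41] -> miss, prune
  N6 x:[-3,27] y:[16/3,13] z:[2,17] -> hit [16/3,13], descend [11, 15]
    N11 x:[-1,27] y:[16/3,28/3] z:[2,10] -> hit [16/3,28/3], descend [7, 13]
      N7 x:[-1,8] y:[16/3,23/3] z:[2,8] -> hit [16/3,23/3] leaf, test {P4@t=22/3, P16(miss)}
      N13 x:[10,27] y:[22/3,28/3] z:[6,10] -> miss, prune
    N15 x:[-3,16] y:[19/3,13] z:[10,17] -> hit [10,13], descend [4, 18]
      N4 x:[11,16] y:[35/3,13] z:[12,17] -> hit [12,13] leaf, test {P8@t=12}
      N18 x:[-3,2] y:[19/3,37/3] z:[10,17] -> miss, prune

Visited [0, 2, 6, 11, 7, 13, 15, 4, 18]. Tests: 9 box, 2 leaf. Nearest: P4.

== RESULT ==
4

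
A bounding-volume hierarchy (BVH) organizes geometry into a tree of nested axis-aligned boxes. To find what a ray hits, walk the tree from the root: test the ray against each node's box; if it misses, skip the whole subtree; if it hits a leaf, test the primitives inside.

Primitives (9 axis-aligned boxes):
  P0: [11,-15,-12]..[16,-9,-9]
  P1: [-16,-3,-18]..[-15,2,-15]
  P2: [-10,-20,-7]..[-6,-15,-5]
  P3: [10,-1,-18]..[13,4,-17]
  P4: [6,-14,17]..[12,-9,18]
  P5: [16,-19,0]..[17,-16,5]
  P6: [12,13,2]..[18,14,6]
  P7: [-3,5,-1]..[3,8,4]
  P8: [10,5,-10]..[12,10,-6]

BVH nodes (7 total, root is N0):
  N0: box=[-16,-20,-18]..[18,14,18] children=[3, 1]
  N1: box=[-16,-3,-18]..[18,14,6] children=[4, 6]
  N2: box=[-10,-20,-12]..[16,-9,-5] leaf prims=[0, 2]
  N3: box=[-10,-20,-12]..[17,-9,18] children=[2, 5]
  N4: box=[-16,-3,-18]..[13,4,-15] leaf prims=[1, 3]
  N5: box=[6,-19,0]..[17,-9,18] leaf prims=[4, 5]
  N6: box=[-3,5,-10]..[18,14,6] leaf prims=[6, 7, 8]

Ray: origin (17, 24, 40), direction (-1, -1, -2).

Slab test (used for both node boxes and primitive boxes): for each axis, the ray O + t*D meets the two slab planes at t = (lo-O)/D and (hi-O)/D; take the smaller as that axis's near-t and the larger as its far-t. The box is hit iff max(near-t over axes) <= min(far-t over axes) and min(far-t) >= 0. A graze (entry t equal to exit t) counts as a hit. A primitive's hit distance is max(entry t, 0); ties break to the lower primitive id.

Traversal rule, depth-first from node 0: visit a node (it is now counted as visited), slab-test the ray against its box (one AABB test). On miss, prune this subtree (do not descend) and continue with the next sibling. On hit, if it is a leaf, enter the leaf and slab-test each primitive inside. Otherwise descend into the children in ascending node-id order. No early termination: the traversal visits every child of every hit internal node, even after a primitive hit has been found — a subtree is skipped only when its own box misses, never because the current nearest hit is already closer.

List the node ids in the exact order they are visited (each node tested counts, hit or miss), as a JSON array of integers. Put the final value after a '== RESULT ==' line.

Walk:
N0 x:[-1,33] y:[10,44] z:[11,29] -> hit [11,29], descend [1, 3]
  N1 x:[-1,33] y:[10,27] z:[17,29] -> hit [17,27], descend [4, 6]
    N4 x:[4,33] y:[20,27] z:[55/2,29] -> miss, prune
    N6 x:[-1,20] y:[10,19] z:[17,25] -> hit [17,19] leaf, test {P6(miss), P7@t=18, P8(miss)}
  N3 x:[0,27] y:[33,44] z:[11,26] -> miss, prune

Visited [0, 1, 4, 6, 3]. Tests: 5 box, 1 leaf. Nearest: P7.

== RESULT ==
[0, 1, 4, 6, 3]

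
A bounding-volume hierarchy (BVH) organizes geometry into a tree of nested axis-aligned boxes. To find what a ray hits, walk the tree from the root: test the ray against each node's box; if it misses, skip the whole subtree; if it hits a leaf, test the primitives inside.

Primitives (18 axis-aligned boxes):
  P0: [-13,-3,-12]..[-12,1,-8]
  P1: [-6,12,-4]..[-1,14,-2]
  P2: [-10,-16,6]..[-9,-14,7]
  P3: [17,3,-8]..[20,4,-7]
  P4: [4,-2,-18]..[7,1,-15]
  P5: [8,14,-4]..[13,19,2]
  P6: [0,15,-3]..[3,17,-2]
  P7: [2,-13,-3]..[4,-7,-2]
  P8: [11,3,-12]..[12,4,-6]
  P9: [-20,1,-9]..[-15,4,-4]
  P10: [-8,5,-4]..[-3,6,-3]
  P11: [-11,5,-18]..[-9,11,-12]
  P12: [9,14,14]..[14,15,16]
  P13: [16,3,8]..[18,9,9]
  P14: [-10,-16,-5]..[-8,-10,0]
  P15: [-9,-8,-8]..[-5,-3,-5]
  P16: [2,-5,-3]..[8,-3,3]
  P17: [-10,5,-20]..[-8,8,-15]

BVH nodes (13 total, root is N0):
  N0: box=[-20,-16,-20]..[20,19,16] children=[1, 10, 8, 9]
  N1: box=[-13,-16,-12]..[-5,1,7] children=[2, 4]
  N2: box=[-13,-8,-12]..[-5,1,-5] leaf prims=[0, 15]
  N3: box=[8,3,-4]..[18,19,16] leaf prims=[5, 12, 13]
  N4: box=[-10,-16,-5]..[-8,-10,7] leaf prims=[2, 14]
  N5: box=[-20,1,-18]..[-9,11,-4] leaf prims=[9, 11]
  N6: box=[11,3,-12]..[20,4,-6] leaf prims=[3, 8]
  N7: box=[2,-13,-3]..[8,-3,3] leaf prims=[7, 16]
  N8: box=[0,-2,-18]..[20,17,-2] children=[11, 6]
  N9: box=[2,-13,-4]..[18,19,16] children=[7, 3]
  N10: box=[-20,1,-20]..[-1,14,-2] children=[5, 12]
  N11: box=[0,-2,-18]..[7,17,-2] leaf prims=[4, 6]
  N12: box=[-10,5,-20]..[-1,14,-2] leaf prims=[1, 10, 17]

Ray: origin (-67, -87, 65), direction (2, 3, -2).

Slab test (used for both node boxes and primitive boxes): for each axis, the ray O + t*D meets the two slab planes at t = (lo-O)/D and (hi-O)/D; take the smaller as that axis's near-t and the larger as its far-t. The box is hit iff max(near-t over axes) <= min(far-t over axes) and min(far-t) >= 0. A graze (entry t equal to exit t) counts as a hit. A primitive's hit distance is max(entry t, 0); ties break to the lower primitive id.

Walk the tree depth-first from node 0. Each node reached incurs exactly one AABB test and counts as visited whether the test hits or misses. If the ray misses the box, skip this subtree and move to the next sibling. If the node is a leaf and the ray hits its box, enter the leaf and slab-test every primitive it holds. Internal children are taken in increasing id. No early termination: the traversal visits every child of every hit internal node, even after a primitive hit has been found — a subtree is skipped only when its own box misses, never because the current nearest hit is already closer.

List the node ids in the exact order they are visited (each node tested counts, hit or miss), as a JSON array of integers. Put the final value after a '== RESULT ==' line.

Trace the traversal:
N0 x:[47/2,87/2] y:[71/3,106/3] z:[49/2,85/2] -> hit [49/2,106/3], descend [1, 8, 9, 10]
  N1 x:[27,31] y:[71/3,88/3] z:[29,77/2] -> hit [29,88/3], descend [2, 4]
    N2 x:[27,31] y:[79/3,88/3] z:[35,77/2] -> miss, prune
    N4 x:[57/2,59/2] y:[71/3,77/3] z:[29,35] -> miss, prune
  N8 x:[67/2,87/2] y:[85/3,104/3] z:[67/2,83/2] -> hit [67/2,104/3], descend [6, 11]
    N6 x:[39,87/2] y:[30,91/3] z:[71/2,77/2] -> miss, prune
    N11 x:[67/2,37] y:[85/3,104/3] z:[67/2,83/2] -> hit [67/2,104/3] leaf, test {P4(miss), P6@t=34}
  N9 x:[69/2,85/2] y:[74/3,106/3] z:[49/2,69/2] -> hit [69/2,69/2], descend [3, 7]
    N3 x:[75/2,85/2] y:[30,106/3] z:[49/2,69/2] -> miss, prune
    N7 x:[69/2,75/2] y:[74/3,28] z:[31,34] -> miss, prune
  N10 x:[47/2,33] y:[88/3,101/3] z:[67/2,85/2] -> miss, prune

11 AABB tests over nodes [0, 1, 2, 4, 8, 6, 11, 9, 3, 7, 10]; 1 leaf entered; closest P6.

== RESULT ==
[0, 1, 2, 4, 8, 6, 11, 9, 3, 7, 10]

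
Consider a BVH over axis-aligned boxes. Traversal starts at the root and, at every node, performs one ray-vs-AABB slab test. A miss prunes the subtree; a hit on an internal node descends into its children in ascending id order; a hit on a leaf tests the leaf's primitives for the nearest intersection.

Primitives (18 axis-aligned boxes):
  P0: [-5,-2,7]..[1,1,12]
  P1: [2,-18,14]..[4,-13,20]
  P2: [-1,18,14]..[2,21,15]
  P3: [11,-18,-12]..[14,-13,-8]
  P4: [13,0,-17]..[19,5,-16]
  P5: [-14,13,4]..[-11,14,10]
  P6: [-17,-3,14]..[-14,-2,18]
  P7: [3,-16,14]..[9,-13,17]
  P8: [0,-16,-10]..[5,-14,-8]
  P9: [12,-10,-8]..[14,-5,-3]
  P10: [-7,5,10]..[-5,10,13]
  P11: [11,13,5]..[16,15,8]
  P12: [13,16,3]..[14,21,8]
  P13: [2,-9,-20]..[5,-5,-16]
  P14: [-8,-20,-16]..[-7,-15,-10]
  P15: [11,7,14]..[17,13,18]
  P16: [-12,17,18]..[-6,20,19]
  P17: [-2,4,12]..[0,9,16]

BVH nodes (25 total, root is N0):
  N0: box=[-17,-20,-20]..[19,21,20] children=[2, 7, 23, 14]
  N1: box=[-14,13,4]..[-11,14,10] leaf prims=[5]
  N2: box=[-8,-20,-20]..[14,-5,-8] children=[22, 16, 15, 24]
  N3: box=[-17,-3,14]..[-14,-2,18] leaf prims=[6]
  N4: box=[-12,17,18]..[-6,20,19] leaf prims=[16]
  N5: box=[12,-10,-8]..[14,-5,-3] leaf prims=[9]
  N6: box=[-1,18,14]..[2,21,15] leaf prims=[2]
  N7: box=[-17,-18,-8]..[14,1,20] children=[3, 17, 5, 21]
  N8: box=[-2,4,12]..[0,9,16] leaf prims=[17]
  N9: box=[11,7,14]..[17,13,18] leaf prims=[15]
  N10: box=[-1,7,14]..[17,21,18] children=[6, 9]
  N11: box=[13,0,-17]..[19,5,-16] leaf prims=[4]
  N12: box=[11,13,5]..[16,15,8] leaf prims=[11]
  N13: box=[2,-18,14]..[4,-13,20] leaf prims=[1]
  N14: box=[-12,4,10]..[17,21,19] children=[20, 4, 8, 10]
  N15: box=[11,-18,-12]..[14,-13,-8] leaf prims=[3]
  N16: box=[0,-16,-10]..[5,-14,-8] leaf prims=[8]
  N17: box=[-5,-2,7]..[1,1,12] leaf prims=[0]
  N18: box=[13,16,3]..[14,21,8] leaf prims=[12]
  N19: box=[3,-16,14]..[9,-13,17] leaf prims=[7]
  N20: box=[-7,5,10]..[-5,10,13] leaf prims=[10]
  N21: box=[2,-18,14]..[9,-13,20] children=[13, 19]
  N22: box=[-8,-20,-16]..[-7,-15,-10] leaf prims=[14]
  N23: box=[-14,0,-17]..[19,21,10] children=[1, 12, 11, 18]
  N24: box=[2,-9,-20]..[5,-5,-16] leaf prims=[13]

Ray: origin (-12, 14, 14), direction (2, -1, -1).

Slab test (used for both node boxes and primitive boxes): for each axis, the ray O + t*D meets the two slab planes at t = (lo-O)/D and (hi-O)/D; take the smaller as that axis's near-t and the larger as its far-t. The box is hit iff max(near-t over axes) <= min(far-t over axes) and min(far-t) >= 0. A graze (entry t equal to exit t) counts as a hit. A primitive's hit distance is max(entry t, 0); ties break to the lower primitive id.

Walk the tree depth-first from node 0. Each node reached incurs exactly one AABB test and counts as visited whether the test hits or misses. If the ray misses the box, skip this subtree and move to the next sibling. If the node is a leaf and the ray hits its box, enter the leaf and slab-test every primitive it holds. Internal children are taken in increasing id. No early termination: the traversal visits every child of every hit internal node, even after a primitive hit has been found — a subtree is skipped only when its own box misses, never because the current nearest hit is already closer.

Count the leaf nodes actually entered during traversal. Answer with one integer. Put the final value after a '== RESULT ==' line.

Trace the traversal:
N0 x:[-5/2,31/2] y:[-7,34] z:[-6,34] -> hit [-5/2,31/2], descend [2, 7, 14, 23]
  N2 x:[2,13] y:[19,34] z:[22,34] -> miss, prune
  N7 x:[-5/2,13] y:[13,32] z:[-6,22] -> hit [13,13], descend [3, 5, 17, 21]
    N3 x:[-5/2,-1] y:[16,17] z:[-4,0] -> miss, prune
    N5 x:[12,13] y:[19,24] z:[17,22] -> miss, prune
    N17 x:[7/2,13/2] y:[13,16] z:[2,7] -> miss, prune
    N21 x:[7,21/2] y:[27,32] z:[-6,0] -> miss, prune
  N14 x:[0,29/2] y:[-7,10] z:[-5,4] -> hit [0,4], descend [4, 8, 10, 20]
    N4 x:[0,3] y:[-6,-3] z:[-5,-4] -> miss, prune
    N8 x:[5,6] y:[5,10] z:[-2,2] -> miss, prune
    N10 x:[11/2,29/2] y:[-7,7] z:[-4,0] -> miss, prune
    N20 x:[5/2,7/2] y:[4,9] z:[1,4] -> miss, prune
  N23 x:[-1,31/2] y:[-7,14] z:[4,31] -> hit [4,14], descend [1, 11, 12, 18]
    N1 x:[-1,1/2] y:[0,1] z:[4,10] -> miss, prune
    N11 x:[25/2,31/2] y:[9,14] z:[30,31] -> miss, prune
    N12 x:[23/2,14] y:[-1,1] z:[6,9] -> miss, prune
    N18 x:[25/2,13] y:[-7,-2] z:[6,11] -> miss, prune

order=[0, 2, 7, 3, 5, 17, 21, 14, 4, 8, 10, 20, 23, 1, 11, 12, 18]  |boxes|=17  |leaves|=0  hit=miss

== RESULT ==
0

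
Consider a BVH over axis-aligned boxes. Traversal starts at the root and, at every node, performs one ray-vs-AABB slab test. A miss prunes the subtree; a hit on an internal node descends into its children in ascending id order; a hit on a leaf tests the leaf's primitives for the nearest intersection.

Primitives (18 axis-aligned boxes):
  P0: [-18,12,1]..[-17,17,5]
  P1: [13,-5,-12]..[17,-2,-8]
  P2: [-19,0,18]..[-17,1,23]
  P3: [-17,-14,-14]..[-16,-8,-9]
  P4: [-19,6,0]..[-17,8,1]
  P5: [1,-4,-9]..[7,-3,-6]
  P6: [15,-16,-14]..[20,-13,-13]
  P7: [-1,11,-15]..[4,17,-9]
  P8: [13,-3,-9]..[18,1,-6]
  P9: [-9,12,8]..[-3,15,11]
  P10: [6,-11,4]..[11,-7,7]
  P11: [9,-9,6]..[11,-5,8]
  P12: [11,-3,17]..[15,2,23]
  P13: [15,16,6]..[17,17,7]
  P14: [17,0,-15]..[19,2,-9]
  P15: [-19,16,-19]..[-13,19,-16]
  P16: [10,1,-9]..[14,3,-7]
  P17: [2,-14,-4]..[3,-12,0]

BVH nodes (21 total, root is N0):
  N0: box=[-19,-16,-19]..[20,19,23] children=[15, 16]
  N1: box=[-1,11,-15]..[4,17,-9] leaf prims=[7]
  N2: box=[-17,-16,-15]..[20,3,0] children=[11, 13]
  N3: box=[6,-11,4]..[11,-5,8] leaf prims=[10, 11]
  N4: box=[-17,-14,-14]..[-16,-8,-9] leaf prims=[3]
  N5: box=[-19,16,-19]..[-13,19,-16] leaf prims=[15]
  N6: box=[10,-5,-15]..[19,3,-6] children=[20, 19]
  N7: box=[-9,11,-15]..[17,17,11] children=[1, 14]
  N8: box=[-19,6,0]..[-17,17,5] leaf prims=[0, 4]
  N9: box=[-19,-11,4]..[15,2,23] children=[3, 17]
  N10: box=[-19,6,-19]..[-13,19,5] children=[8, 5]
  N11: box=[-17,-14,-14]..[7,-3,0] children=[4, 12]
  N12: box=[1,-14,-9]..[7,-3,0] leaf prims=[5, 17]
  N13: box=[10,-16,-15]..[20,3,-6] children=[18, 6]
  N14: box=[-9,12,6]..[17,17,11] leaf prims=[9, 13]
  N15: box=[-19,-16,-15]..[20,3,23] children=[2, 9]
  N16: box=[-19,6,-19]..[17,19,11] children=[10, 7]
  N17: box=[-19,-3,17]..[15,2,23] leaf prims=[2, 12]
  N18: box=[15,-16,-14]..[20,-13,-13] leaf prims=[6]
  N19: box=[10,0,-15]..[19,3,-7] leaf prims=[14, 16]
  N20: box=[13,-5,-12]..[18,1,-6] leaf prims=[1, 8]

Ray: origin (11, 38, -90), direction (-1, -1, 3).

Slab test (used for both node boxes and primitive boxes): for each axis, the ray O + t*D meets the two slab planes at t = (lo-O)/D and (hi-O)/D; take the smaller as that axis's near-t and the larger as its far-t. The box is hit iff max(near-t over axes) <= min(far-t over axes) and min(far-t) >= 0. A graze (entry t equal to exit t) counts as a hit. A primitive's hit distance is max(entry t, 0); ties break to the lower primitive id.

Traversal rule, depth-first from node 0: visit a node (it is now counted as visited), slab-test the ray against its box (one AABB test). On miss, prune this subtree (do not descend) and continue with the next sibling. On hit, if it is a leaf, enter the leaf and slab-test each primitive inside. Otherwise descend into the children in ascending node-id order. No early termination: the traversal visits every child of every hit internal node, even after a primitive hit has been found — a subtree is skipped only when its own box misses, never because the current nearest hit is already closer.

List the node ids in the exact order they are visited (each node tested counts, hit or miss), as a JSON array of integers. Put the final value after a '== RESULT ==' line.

Traverse from the root:
N0 x:[-9,30] y:[19,54] z:[71/3,113/3] -> hit [71/3,30], descend [15, 16]
  N15 x:[-9,30] y:[35,54] z:[25,113/3] -> miss, prune
  N16 x:[-6,30] y:[19,32] z:[71/3,101/3] -> hit [71/3,30], descend [7, 10]
    N7 x:[-6,20] y:[21,27] z:[25,101/3] -> miss, prune
    N10 x:[24,30] y:[19,32] z:[71/3,95/3] -> hit [24,30], descend [5, 8]
      N5 x:[24,30] y:[19,22] z:[71/3,74/3] -> miss, prune
      N8 x:[28,30] y:[21,32] z:[30,95/3] -> hit [30,30] leaf, test {P0(miss), P4@t=30}

Summary -> nodes [0, 15, 16, 7, 10, 5, 8]; box-tests=7; leaf-entries=1; first=P4

== RESULT ==
[0, 15, 16, 7, 10, 5, 8]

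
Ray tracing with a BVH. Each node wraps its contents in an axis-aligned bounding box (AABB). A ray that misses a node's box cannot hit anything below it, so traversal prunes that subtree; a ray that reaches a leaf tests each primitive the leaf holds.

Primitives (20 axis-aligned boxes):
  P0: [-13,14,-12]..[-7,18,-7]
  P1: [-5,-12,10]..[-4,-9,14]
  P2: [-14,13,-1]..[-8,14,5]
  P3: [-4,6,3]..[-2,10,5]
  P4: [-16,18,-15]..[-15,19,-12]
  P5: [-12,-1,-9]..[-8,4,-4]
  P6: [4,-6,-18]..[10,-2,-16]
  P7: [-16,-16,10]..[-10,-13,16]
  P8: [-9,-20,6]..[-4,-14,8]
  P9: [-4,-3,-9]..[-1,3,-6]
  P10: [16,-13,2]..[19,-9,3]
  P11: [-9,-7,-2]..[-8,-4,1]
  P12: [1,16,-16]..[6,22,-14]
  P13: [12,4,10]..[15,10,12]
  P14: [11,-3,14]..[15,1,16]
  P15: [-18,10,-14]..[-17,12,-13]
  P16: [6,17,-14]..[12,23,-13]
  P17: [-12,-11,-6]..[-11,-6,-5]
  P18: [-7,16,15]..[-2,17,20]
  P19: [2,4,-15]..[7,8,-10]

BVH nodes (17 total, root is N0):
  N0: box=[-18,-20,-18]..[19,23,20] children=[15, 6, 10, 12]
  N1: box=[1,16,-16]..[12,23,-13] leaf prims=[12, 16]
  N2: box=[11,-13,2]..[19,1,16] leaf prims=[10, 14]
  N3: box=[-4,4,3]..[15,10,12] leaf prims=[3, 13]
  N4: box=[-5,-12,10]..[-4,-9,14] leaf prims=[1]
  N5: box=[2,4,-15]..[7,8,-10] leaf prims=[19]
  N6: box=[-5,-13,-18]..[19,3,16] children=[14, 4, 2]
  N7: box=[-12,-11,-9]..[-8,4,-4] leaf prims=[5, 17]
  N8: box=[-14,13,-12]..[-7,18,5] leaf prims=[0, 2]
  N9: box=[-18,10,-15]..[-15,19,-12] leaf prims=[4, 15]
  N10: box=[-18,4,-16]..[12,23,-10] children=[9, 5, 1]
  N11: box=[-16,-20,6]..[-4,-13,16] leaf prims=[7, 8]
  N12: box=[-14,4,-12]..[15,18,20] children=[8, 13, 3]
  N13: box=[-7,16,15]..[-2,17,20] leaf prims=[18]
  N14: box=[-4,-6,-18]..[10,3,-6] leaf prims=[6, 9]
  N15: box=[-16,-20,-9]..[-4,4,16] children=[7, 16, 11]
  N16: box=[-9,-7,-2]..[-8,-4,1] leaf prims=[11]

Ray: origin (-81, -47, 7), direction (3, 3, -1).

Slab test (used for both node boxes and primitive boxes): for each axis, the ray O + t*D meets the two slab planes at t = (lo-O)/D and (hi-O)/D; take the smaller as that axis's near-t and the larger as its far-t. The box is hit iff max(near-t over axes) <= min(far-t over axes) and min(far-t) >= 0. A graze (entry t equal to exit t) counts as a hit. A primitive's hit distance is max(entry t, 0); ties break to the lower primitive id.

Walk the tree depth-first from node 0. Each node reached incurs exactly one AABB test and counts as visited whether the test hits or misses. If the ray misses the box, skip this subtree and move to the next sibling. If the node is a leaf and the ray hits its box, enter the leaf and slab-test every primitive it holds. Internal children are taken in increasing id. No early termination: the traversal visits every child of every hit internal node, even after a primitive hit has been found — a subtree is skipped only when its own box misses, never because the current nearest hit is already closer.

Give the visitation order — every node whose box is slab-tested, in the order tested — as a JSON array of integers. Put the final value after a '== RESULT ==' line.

Walk:
N0 x:[21,100/3] y:[9,70/3] z:[-13,25] -> hit [21,70/3], descend [6, 10, 12, 15]
  N6 x:[76/3,100/3] y:[34/3,50/3] z:[-9,25] -> miss, prune
  N10 x:[21,31] y:[17,70/3] z:[17,23] -> hit [21,23], descend [1, 5, 9]
    N1 x:[82/3,31] y:[21,70/3] z:[20,23] -> miss, prune
    N5 x:[83/3,88/3] y:[17,55/3] z:[17,22] -> miss, prune
    N9 x:[21,22] y:[19,22] z:[19,22] -> hit [21,22] leaf, test {P4@t=65/3, P15(miss)}
  N12 x:[67/3,32] y:[17,65/3] z:[-13,19] -> miss, prune
  N15 x:[65/3,77/3] y:[9,17] z:[-9,16] -> miss, prune

order=[0, 6, 10, 1, 5, 9, 12, 15]  |boxes|=8  |leaves|=1  hit=P4

== RESULT ==
[0, 6, 10, 1, 5, 9, 12, 15]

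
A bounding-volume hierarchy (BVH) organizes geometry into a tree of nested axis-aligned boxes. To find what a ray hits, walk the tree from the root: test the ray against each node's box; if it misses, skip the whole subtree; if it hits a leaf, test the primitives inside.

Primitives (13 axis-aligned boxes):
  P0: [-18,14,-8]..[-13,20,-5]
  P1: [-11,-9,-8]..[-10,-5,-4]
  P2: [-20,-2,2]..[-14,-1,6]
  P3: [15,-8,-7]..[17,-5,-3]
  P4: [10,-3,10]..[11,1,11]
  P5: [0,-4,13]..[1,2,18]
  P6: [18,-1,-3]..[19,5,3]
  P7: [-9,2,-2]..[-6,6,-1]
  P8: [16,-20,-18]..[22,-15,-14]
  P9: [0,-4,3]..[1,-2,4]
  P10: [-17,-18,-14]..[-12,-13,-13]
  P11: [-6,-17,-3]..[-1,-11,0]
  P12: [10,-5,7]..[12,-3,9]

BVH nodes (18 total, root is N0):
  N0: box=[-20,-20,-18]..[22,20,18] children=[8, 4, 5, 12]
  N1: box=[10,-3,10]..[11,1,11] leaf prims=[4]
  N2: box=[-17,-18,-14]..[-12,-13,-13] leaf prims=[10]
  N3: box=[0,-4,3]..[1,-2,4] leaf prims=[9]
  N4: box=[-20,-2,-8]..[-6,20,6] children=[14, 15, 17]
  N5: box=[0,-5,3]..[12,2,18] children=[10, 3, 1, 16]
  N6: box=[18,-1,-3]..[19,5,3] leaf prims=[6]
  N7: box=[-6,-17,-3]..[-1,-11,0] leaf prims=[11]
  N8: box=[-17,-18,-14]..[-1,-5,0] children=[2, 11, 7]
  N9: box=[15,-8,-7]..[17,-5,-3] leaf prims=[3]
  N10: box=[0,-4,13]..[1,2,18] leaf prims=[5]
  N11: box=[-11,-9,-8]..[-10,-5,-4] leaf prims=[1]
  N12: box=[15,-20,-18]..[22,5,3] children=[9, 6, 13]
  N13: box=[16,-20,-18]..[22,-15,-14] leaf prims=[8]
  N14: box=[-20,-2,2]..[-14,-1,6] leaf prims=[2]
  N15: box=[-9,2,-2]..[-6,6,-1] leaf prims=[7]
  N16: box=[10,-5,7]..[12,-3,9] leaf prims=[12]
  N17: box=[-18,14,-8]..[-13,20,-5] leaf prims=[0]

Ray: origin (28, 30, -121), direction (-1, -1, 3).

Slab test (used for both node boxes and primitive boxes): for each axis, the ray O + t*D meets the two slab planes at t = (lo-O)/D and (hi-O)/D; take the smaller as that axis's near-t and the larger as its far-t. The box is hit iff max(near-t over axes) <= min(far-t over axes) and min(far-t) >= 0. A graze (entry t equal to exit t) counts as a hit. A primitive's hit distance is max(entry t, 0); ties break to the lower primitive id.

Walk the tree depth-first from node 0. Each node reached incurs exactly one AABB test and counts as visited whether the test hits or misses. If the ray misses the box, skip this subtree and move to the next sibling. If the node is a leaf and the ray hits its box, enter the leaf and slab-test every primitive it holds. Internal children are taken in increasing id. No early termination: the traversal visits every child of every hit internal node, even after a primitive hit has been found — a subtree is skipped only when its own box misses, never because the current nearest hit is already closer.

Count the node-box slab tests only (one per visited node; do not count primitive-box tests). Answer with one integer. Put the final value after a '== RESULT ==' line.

Trace the traversal:
N0 x:[6,48] y:[10,50] z:[103/3,139/3] -> hit [103/3,139/3], descend [4, 5, 8, 12]
  N4 x:[34,48] y:[10,32] z:[113/3,127/3] -> miss, prune
  N5 x:[16,28] y:[28,35] z:[124/3,139/3] -> miss, prune
  N8 x:[29,45] y:[35,48] z:[107/3,121/3] -> hit [107/3,121/3], descend [2, 7, 11]
    N2 x:[40,45] y:[43,48] z:[107/3,36] -> miss, prune
    N7 x:[29,34] y:[41,47] z:[118/3,121/3] -> miss, prune
    N11 x:[38,39] y:[35,39] z:[113/3,39] -> hit [38,39] leaf, test {P1@t=38}
  N12 x:[6,13] y:[25,50] z:[103/3,124/3] -> miss, prune

Summary -> nodes [0, 4, 5, 8, 2, 7, 11, 12]; box-tests=8; leaf-entries=1; first=P1

== RESULT ==
8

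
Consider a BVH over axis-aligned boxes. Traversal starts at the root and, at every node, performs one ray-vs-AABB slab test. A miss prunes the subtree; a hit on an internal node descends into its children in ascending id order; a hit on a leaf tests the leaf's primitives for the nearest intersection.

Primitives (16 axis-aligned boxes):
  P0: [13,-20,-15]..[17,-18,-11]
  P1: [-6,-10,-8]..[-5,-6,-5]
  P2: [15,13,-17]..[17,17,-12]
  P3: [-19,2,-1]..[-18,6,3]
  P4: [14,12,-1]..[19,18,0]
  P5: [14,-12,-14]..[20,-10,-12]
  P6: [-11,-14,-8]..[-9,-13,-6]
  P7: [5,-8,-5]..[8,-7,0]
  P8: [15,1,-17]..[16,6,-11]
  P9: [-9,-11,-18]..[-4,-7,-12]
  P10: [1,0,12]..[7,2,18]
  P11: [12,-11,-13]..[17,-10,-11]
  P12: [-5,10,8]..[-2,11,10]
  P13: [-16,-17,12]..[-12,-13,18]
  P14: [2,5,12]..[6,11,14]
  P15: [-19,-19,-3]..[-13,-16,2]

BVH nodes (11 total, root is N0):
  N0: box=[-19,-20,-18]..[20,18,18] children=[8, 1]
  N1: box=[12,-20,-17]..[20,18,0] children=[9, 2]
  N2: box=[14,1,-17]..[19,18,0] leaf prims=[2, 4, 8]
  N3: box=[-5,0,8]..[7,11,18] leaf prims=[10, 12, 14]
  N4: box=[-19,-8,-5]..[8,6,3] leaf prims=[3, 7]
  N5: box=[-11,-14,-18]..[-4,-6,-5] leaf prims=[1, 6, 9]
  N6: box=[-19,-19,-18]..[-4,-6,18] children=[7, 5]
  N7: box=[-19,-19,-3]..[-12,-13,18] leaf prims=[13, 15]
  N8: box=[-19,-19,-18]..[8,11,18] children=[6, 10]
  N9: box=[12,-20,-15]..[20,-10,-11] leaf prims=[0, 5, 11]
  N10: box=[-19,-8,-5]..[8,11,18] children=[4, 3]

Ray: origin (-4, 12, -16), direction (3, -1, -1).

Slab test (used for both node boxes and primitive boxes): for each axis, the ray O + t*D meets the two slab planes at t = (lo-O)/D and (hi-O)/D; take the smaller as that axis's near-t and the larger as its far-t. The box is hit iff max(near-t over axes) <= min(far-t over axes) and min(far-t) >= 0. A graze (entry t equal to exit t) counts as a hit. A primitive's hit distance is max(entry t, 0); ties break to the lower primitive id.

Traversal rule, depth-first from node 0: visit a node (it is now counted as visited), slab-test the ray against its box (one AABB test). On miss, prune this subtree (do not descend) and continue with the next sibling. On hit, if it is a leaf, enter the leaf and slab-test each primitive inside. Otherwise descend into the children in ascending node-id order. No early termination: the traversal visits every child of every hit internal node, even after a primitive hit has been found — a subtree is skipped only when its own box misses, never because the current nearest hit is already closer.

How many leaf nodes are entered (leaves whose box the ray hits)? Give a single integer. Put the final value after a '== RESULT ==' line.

Trace the traversal:
N0 x:[-5,8] y:[-6,32] z:[-34,2] -> hit [-5,2], descend [1, 8]
  N1 x:[16/3,8] y:[-6,32] z:[-16,1] -> miss, prune
  N8 x:[-5,4] y:[1,31] z:[-34,2] -> hit [1,2], descend [6, 10]
    N6 x:[-5,0] y:[18,31] z:[-34,2] -> miss, prune
    N10 x:[-5,4] y:[1,20] z:[-34,-11] -> miss, prune

5 AABB tests over nodes [0, 1, 8, 6, 10]; 0 leaves entered; closest miss.

== RESULT ==
0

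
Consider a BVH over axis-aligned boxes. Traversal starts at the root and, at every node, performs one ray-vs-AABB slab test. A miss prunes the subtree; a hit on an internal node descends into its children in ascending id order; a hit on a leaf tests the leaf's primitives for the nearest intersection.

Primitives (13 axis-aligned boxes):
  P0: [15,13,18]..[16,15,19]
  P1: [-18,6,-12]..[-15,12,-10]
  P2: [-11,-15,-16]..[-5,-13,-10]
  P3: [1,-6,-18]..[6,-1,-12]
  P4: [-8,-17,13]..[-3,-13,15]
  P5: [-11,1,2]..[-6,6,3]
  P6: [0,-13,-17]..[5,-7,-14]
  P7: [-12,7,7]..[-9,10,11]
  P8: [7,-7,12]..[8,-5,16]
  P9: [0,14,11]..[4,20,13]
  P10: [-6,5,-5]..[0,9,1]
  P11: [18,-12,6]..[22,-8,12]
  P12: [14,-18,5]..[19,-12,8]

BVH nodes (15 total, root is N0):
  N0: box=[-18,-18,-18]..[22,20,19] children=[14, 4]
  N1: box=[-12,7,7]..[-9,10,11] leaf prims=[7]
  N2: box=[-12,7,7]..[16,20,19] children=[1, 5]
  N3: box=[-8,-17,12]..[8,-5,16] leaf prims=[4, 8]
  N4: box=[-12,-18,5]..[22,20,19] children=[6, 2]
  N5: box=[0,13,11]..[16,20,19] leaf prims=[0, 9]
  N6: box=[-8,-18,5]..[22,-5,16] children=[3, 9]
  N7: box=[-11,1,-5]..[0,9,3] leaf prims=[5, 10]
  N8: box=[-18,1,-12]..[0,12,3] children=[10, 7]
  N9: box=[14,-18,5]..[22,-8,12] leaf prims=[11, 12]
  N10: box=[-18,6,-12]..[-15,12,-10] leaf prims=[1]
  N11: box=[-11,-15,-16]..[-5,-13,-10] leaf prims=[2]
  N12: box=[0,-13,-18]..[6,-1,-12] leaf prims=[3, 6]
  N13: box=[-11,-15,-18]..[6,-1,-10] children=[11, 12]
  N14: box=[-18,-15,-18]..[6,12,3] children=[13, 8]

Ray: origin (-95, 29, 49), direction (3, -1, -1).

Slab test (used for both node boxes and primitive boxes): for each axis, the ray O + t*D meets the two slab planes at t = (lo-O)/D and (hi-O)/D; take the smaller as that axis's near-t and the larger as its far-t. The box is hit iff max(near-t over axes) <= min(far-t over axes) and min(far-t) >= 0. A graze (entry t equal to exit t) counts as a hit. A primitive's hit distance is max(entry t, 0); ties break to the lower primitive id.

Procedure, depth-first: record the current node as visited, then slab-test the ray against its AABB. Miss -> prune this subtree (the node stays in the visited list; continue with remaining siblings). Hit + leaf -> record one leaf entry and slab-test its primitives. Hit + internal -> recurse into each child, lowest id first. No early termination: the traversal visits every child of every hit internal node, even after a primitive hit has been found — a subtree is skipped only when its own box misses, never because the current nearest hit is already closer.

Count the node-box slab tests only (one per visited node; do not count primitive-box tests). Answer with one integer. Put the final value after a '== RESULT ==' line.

Walk:
N0 x:[77/3,39] y:[9,47] z:[30,67] -> hit [30,39], descend [4, 14]
  N4 x:[83/3,39] y:[9,47] z:[30,44] -> hit [30,39], descend [2, 6]
    N2 x:[83/3,37] y:[9,22] z:[30,42] -> miss, prune
    N6 x:[29,39] y:[34,47] z:[33,44] -> hit [34,39], descend [3, 9]
      N3 x:[29,103/3] y:[34,46] z:[33,37] -> hit [34,103/3] leaf, test {P4(miss), P8@t=34}
      N9 x:[109/3,39] y:[37,47] z:[37,44] -> hit [37,39] leaf, test {P11@t=113/3, P12(miss)}
  N14 x:[77/3,101/3] y:[17,44] z:[46,67] -> miss, prune

Summary -> nodes [0, 4, 2, 6, 3, 9, 14]; box-tests=7; leaf-entries=2; first=P8

== RESULT ==
7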